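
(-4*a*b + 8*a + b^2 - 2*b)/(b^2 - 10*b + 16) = (-4*a + b)/(b - 8)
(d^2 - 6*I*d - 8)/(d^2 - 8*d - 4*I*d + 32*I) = (d - 2*I)/(d - 8)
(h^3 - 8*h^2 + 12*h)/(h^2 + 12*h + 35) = h*(h^2 - 8*h + 12)/(h^2 + 12*h + 35)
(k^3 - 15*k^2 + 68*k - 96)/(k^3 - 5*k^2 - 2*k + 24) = (k - 8)/(k + 2)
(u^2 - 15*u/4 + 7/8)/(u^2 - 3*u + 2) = (8*u^2 - 30*u + 7)/(8*(u^2 - 3*u + 2))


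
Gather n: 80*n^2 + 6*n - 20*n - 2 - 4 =80*n^2 - 14*n - 6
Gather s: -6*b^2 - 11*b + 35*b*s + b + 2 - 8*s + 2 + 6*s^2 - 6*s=-6*b^2 - 10*b + 6*s^2 + s*(35*b - 14) + 4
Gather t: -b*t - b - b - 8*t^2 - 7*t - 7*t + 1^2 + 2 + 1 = -2*b - 8*t^2 + t*(-b - 14) + 4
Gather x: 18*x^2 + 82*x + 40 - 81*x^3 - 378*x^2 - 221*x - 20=-81*x^3 - 360*x^2 - 139*x + 20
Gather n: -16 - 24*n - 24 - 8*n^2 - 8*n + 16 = -8*n^2 - 32*n - 24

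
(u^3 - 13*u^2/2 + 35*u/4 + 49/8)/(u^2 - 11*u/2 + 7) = (u^2 - 3*u - 7/4)/(u - 2)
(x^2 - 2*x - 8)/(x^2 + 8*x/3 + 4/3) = 3*(x - 4)/(3*x + 2)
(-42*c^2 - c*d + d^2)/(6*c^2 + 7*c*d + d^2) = (-7*c + d)/(c + d)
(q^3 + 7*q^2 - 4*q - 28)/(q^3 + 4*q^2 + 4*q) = (q^2 + 5*q - 14)/(q*(q + 2))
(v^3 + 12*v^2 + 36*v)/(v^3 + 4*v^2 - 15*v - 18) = v*(v + 6)/(v^2 - 2*v - 3)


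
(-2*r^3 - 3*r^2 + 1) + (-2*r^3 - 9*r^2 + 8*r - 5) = -4*r^3 - 12*r^2 + 8*r - 4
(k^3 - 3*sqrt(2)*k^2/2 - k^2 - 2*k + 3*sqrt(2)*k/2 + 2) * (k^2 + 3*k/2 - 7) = k^5 - 3*sqrt(2)*k^4/2 + k^4/2 - 21*k^3/2 - 3*sqrt(2)*k^3/4 + 6*k^2 + 51*sqrt(2)*k^2/4 - 21*sqrt(2)*k/2 + 17*k - 14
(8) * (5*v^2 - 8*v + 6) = 40*v^2 - 64*v + 48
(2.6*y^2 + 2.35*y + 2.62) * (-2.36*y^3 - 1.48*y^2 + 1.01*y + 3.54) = -6.136*y^5 - 9.394*y^4 - 7.0352*y^3 + 7.6999*y^2 + 10.9652*y + 9.2748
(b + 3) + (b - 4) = 2*b - 1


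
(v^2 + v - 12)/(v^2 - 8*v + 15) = (v + 4)/(v - 5)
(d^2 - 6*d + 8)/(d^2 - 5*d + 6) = (d - 4)/(d - 3)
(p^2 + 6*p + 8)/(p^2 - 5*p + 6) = (p^2 + 6*p + 8)/(p^2 - 5*p + 6)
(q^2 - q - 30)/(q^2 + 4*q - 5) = (q - 6)/(q - 1)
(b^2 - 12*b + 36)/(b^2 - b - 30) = (b - 6)/(b + 5)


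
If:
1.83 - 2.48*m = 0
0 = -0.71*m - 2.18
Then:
No Solution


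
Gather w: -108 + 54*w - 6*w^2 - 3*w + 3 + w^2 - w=-5*w^2 + 50*w - 105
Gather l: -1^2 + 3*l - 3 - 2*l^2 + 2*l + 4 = -2*l^2 + 5*l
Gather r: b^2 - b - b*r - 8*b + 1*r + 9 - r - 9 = b^2 - b*r - 9*b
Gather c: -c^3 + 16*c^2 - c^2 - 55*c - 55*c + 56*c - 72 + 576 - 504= -c^3 + 15*c^2 - 54*c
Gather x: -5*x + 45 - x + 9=54 - 6*x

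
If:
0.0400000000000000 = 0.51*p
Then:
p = 0.08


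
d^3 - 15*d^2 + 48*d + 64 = (d - 8)^2*(d + 1)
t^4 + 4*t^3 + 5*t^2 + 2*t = t*(t + 1)^2*(t + 2)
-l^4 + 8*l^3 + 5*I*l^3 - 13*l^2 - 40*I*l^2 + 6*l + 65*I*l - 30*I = (l - 6)*(l - 5*I)*(-I*l + I)^2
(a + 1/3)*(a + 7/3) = a^2 + 8*a/3 + 7/9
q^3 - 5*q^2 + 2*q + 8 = (q - 4)*(q - 2)*(q + 1)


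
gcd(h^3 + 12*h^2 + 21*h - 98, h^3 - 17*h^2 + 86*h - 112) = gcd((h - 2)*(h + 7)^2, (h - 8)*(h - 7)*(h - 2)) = h - 2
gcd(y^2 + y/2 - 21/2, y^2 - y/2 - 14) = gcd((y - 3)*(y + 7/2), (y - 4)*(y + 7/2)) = y + 7/2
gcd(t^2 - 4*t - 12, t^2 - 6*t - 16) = t + 2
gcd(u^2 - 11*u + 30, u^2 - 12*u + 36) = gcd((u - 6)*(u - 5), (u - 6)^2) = u - 6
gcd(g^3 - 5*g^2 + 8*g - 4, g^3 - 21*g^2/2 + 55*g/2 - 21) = g - 2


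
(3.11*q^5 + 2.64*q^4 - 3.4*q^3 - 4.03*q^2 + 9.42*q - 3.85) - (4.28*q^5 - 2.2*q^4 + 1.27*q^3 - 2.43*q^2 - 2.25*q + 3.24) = -1.17*q^5 + 4.84*q^4 - 4.67*q^3 - 1.6*q^2 + 11.67*q - 7.09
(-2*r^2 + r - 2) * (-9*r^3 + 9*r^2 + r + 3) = 18*r^5 - 27*r^4 + 25*r^3 - 23*r^2 + r - 6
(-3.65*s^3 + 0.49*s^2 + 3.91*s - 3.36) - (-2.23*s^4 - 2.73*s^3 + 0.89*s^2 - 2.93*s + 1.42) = 2.23*s^4 - 0.92*s^3 - 0.4*s^2 + 6.84*s - 4.78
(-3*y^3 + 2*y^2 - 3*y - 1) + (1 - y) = -3*y^3 + 2*y^2 - 4*y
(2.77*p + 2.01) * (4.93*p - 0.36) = 13.6561*p^2 + 8.9121*p - 0.7236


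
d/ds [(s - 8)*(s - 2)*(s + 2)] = 3*s^2 - 16*s - 4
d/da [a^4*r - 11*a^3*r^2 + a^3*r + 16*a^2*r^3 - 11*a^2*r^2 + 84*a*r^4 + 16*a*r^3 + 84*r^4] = r*(4*a^3 - 33*a^2*r + 3*a^2 + 32*a*r^2 - 22*a*r + 84*r^3 + 16*r^2)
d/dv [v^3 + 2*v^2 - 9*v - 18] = 3*v^2 + 4*v - 9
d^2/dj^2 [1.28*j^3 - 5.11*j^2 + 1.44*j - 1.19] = 7.68*j - 10.22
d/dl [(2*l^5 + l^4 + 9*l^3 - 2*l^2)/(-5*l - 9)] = l*(-40*l^4 - 105*l^3 - 126*l^2 - 233*l + 36)/(25*l^2 + 90*l + 81)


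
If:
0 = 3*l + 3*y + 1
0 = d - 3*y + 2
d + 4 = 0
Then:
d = -4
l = 1/3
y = -2/3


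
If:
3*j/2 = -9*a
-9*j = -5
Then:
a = -5/54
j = 5/9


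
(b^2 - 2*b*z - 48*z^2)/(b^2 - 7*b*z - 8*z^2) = (b + 6*z)/(b + z)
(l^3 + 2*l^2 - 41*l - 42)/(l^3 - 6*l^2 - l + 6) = (l + 7)/(l - 1)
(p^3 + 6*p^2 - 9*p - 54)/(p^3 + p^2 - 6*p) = (p^2 + 3*p - 18)/(p*(p - 2))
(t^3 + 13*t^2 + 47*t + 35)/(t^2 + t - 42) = (t^2 + 6*t + 5)/(t - 6)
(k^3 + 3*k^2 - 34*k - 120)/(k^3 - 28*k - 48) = (k + 5)/(k + 2)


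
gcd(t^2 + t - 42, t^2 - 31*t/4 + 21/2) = t - 6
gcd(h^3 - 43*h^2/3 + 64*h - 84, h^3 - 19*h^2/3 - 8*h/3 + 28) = h^2 - 25*h/3 + 14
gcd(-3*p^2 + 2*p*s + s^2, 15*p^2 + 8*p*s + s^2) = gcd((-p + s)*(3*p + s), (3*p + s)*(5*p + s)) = 3*p + s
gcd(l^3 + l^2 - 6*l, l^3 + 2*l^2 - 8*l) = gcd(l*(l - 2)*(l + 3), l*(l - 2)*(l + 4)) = l^2 - 2*l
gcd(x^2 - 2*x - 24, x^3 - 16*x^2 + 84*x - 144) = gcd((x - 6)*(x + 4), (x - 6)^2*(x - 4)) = x - 6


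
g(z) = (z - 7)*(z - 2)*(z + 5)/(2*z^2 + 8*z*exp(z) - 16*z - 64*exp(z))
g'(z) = (z - 7)*(z - 2)*(z + 5)*(-8*z*exp(z) - 4*z + 56*exp(z) + 16)/(2*z^2 + 8*z*exp(z) - 16*z - 64*exp(z))^2 + (z - 7)*(z - 2)/(2*z^2 + 8*z*exp(z) - 16*z - 64*exp(z)) + (z - 7)*(z + 5)/(2*z^2 + 8*z*exp(z) - 16*z - 64*exp(z)) + (z - 2)*(z + 5)/(2*z^2 + 8*z*exp(z) - 16*z - 64*exp(z))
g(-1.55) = 7.82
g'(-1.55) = 20.60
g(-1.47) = 9.95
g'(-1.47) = 34.55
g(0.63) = -0.41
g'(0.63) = 0.66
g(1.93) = -0.01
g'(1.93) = 0.10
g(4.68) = 0.02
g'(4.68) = -0.01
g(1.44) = -0.08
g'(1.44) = 0.22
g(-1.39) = 13.89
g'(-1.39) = 69.99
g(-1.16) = -57.53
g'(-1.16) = 1384.32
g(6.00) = 0.01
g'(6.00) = -0.00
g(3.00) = 0.04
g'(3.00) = 0.00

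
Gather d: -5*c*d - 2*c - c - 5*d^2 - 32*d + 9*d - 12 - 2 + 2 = -3*c - 5*d^2 + d*(-5*c - 23) - 12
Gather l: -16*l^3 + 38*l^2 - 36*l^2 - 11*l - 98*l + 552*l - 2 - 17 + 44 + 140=-16*l^3 + 2*l^2 + 443*l + 165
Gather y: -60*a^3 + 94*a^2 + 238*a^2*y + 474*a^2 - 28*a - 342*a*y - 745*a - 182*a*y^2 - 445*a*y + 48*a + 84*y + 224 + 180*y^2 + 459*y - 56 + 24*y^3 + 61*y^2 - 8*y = -60*a^3 + 568*a^2 - 725*a + 24*y^3 + y^2*(241 - 182*a) + y*(238*a^2 - 787*a + 535) + 168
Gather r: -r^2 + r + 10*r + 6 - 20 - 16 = -r^2 + 11*r - 30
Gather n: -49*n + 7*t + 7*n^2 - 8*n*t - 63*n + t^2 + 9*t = 7*n^2 + n*(-8*t - 112) + t^2 + 16*t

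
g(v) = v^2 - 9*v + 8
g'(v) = 2*v - 9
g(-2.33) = 34.40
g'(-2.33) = -13.66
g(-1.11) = 19.22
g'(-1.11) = -11.22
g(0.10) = 7.11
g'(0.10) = -8.80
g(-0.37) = 11.47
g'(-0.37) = -9.74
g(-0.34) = 11.18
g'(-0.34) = -9.68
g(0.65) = 2.57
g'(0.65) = -7.70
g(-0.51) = 12.85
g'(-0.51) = -10.02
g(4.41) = -12.24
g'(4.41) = -0.18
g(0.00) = 8.00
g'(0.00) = -9.00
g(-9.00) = 170.00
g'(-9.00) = -27.00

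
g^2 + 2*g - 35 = (g - 5)*(g + 7)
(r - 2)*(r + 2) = r^2 - 4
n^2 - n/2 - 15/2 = (n - 3)*(n + 5/2)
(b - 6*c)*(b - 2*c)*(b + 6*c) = b^3 - 2*b^2*c - 36*b*c^2 + 72*c^3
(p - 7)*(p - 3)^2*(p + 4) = p^4 - 9*p^3 - p^2 + 141*p - 252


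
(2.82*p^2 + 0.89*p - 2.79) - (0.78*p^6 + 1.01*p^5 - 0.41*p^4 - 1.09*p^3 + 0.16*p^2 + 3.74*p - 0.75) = -0.78*p^6 - 1.01*p^5 + 0.41*p^4 + 1.09*p^3 + 2.66*p^2 - 2.85*p - 2.04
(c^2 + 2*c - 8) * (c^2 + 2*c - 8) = c^4 + 4*c^3 - 12*c^2 - 32*c + 64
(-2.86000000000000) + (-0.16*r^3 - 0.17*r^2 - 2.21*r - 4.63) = -0.16*r^3 - 0.17*r^2 - 2.21*r - 7.49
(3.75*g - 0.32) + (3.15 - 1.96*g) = 1.79*g + 2.83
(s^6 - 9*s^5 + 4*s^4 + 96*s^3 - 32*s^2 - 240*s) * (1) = s^6 - 9*s^5 + 4*s^4 + 96*s^3 - 32*s^2 - 240*s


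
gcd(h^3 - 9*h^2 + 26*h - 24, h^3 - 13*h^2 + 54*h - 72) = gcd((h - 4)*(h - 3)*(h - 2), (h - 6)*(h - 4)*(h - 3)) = h^2 - 7*h + 12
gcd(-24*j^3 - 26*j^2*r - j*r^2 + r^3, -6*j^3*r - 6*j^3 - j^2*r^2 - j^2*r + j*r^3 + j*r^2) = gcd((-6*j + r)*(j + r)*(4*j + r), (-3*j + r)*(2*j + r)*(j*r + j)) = 1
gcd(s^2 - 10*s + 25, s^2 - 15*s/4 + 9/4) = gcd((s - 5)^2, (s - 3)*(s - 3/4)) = 1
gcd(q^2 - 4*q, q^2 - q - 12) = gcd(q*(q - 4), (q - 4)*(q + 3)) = q - 4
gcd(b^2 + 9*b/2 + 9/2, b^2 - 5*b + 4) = 1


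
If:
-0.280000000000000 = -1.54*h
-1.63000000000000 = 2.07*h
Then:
No Solution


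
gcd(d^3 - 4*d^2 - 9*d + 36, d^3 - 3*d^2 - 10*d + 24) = d^2 - d - 12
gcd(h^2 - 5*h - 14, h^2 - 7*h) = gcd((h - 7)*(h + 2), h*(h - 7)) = h - 7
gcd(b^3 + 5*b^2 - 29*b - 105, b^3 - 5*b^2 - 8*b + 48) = b + 3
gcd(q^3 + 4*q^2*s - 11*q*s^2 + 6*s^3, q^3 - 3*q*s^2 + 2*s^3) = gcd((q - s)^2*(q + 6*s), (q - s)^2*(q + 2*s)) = q^2 - 2*q*s + s^2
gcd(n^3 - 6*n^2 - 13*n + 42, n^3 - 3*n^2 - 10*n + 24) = n^2 + n - 6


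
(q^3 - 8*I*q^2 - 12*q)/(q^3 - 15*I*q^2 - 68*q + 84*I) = q/(q - 7*I)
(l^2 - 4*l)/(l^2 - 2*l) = (l - 4)/(l - 2)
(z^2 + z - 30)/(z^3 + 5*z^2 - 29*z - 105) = (z + 6)/(z^2 + 10*z + 21)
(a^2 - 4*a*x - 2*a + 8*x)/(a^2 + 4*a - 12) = (a - 4*x)/(a + 6)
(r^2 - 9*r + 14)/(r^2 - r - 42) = (r - 2)/(r + 6)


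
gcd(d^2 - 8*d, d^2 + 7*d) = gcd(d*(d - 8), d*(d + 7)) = d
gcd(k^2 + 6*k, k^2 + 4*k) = k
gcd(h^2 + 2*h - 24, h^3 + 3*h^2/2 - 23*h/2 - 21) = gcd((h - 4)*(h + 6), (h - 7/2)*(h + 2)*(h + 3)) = 1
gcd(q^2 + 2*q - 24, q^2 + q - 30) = q + 6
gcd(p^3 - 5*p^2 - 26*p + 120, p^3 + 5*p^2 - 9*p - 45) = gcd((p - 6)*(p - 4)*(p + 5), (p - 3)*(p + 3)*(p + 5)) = p + 5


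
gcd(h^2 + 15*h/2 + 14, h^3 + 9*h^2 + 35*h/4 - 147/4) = h + 7/2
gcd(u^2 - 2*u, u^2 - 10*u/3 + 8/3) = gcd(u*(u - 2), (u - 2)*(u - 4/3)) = u - 2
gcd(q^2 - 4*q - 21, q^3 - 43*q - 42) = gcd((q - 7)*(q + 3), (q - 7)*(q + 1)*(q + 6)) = q - 7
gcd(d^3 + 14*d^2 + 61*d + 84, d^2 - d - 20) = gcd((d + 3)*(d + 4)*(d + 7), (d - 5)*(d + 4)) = d + 4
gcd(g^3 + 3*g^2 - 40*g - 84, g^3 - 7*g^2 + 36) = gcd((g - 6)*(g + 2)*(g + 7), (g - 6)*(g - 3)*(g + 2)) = g^2 - 4*g - 12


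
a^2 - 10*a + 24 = (a - 6)*(a - 4)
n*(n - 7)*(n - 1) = n^3 - 8*n^2 + 7*n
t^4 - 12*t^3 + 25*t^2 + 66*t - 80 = (t - 8)*(t - 5)*(t - 1)*(t + 2)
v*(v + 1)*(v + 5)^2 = v^4 + 11*v^3 + 35*v^2 + 25*v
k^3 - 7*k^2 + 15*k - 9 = (k - 3)^2*(k - 1)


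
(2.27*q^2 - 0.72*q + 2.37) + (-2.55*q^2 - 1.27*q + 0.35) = -0.28*q^2 - 1.99*q + 2.72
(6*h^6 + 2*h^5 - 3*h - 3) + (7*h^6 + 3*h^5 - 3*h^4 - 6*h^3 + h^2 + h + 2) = 13*h^6 + 5*h^5 - 3*h^4 - 6*h^3 + h^2 - 2*h - 1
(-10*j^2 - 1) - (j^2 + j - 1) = -11*j^2 - j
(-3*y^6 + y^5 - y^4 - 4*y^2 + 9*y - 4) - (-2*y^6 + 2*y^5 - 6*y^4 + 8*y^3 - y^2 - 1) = -y^6 - y^5 + 5*y^4 - 8*y^3 - 3*y^2 + 9*y - 3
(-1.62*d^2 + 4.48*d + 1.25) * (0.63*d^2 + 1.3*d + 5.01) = -1.0206*d^4 + 0.7164*d^3 - 1.5047*d^2 + 24.0698*d + 6.2625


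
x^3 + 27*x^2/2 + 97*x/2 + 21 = (x + 1/2)*(x + 6)*(x + 7)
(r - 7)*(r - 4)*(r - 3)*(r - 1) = r^4 - 15*r^3 + 75*r^2 - 145*r + 84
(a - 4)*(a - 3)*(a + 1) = a^3 - 6*a^2 + 5*a + 12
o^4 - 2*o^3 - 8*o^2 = o^2*(o - 4)*(o + 2)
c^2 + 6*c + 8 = (c + 2)*(c + 4)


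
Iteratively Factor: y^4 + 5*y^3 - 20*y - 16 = (y + 2)*(y^3 + 3*y^2 - 6*y - 8) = (y - 2)*(y + 2)*(y^2 + 5*y + 4) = (y - 2)*(y + 2)*(y + 4)*(y + 1)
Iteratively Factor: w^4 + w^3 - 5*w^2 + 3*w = (w)*(w^3 + w^2 - 5*w + 3) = w*(w + 3)*(w^2 - 2*w + 1) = w*(w - 1)*(w + 3)*(w - 1)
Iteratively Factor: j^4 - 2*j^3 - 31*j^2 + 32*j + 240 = (j + 4)*(j^3 - 6*j^2 - 7*j + 60) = (j + 3)*(j + 4)*(j^2 - 9*j + 20) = (j - 5)*(j + 3)*(j + 4)*(j - 4)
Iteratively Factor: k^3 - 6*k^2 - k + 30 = (k - 5)*(k^2 - k - 6) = (k - 5)*(k - 3)*(k + 2)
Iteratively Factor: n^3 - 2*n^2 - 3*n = (n + 1)*(n^2 - 3*n) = (n - 3)*(n + 1)*(n)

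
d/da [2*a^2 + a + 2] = 4*a + 1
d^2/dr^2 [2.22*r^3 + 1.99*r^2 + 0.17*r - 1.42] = 13.32*r + 3.98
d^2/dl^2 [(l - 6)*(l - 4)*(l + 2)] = 6*l - 16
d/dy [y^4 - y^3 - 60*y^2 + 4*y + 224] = 4*y^3 - 3*y^2 - 120*y + 4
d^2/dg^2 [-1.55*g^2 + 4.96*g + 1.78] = -3.10000000000000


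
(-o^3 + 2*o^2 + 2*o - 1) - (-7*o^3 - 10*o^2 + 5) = 6*o^3 + 12*o^2 + 2*o - 6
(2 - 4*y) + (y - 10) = -3*y - 8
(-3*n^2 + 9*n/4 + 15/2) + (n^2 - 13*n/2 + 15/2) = -2*n^2 - 17*n/4 + 15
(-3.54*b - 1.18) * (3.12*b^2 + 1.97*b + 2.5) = -11.0448*b^3 - 10.6554*b^2 - 11.1746*b - 2.95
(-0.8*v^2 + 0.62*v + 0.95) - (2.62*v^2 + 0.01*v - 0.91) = -3.42*v^2 + 0.61*v + 1.86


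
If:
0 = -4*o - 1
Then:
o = -1/4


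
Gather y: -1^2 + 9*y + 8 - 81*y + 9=16 - 72*y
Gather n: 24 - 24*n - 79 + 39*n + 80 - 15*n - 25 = 0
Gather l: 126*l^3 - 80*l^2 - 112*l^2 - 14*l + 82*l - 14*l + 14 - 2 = 126*l^3 - 192*l^2 + 54*l + 12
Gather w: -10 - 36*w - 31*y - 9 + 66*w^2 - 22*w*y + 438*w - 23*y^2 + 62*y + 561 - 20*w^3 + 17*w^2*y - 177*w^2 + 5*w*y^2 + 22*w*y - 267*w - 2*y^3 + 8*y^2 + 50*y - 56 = -20*w^3 + w^2*(17*y - 111) + w*(5*y^2 + 135) - 2*y^3 - 15*y^2 + 81*y + 486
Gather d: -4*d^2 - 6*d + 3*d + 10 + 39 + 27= -4*d^2 - 3*d + 76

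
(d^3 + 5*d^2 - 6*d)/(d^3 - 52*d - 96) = d*(d - 1)/(d^2 - 6*d - 16)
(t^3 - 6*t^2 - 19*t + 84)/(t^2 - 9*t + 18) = (t^2 - 3*t - 28)/(t - 6)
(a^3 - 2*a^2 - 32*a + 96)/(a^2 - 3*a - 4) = (a^2 + 2*a - 24)/(a + 1)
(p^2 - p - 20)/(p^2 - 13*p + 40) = (p + 4)/(p - 8)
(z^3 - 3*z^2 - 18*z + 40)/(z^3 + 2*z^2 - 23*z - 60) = (z - 2)/(z + 3)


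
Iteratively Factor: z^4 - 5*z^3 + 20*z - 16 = (z + 2)*(z^3 - 7*z^2 + 14*z - 8) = (z - 4)*(z + 2)*(z^2 - 3*z + 2) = (z - 4)*(z - 1)*(z + 2)*(z - 2)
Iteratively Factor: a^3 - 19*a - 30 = (a + 3)*(a^2 - 3*a - 10) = (a + 2)*(a + 3)*(a - 5)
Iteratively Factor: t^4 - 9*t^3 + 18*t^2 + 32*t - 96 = (t - 4)*(t^3 - 5*t^2 - 2*t + 24) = (t - 4)*(t - 3)*(t^2 - 2*t - 8) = (t - 4)^2*(t - 3)*(t + 2)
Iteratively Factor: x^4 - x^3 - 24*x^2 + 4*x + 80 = (x - 2)*(x^3 + x^2 - 22*x - 40) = (x - 5)*(x - 2)*(x^2 + 6*x + 8) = (x - 5)*(x - 2)*(x + 2)*(x + 4)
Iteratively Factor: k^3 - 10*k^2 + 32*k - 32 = (k - 2)*(k^2 - 8*k + 16) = (k - 4)*(k - 2)*(k - 4)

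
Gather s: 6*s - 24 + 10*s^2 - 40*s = 10*s^2 - 34*s - 24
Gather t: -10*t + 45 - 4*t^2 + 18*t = -4*t^2 + 8*t + 45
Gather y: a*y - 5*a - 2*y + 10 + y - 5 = -5*a + y*(a - 1) + 5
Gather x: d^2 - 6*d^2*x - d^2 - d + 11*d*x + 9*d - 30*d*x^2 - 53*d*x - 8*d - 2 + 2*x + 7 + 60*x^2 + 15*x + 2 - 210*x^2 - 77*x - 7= x^2*(-30*d - 150) + x*(-6*d^2 - 42*d - 60)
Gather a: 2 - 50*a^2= 2 - 50*a^2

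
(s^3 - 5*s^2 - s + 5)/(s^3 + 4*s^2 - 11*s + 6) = (s^2 - 4*s - 5)/(s^2 + 5*s - 6)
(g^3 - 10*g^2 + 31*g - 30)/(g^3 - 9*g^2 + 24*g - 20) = (g - 3)/(g - 2)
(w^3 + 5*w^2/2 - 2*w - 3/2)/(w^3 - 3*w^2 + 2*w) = (2*w^2 + 7*w + 3)/(2*w*(w - 2))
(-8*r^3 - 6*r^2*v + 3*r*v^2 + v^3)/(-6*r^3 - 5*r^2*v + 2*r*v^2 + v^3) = (4*r + v)/(3*r + v)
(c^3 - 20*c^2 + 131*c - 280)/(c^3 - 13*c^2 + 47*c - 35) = (c - 8)/(c - 1)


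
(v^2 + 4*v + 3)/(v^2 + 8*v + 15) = (v + 1)/(v + 5)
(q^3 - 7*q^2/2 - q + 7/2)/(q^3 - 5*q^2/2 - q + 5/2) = (2*q - 7)/(2*q - 5)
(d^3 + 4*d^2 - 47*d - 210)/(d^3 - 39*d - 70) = (d + 6)/(d + 2)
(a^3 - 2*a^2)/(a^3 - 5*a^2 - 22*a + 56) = a^2/(a^2 - 3*a - 28)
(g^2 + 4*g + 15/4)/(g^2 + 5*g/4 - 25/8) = 2*(2*g + 3)/(4*g - 5)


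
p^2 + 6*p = p*(p + 6)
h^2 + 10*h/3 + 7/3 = (h + 1)*(h + 7/3)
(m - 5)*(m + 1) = m^2 - 4*m - 5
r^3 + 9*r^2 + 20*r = r*(r + 4)*(r + 5)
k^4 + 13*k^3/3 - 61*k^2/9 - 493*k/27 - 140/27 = (k - 7/3)*(k + 1/3)*(k + 4/3)*(k + 5)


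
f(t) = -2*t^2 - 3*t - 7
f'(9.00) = -39.00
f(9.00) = -196.00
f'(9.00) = -39.00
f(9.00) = -196.00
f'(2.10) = -11.40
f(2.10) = -22.12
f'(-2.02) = 5.08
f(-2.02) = -9.10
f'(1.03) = -7.12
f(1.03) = -12.21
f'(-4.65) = 15.60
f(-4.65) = -36.30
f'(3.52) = -17.08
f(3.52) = -42.34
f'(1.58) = -9.32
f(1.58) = -16.73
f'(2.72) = -13.88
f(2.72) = -29.96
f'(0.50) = -5.00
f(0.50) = -9.00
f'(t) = -4*t - 3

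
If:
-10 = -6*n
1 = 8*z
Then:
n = 5/3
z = 1/8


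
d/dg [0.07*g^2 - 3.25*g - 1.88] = 0.14*g - 3.25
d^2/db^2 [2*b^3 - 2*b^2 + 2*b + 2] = 12*b - 4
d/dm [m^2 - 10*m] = 2*m - 10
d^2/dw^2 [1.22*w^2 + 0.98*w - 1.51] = 2.44000000000000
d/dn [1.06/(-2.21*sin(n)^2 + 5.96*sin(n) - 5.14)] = (4.6852*sin(n) - 6.3176)*cos(n)/(2.21*sin(n)^2 - 5.96*sin(n) + 5.14)^2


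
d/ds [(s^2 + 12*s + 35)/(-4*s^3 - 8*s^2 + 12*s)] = (s^4 + 24*s^3 + 132*s^2 + 140*s - 105)/(4*s^2*(s^4 + 4*s^3 - 2*s^2 - 12*s + 9))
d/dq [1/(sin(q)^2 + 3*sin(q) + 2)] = -(2*sin(q) + 3)*cos(q)/(sin(q)^2 + 3*sin(q) + 2)^2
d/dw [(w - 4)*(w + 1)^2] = (w + 1)*(3*w - 7)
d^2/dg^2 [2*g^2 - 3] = 4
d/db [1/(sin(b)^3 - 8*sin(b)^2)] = (16 - 3*sin(b))*cos(b)/((sin(b) - 8)^2*sin(b)^3)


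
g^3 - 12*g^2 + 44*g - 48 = (g - 6)*(g - 4)*(g - 2)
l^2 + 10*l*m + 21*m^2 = (l + 3*m)*(l + 7*m)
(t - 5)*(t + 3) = t^2 - 2*t - 15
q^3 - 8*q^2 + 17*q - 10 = (q - 5)*(q - 2)*(q - 1)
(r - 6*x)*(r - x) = r^2 - 7*r*x + 6*x^2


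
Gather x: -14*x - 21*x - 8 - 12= -35*x - 20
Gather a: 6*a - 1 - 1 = 6*a - 2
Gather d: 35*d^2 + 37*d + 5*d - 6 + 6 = 35*d^2 + 42*d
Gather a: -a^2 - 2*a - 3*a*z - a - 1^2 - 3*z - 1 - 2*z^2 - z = -a^2 + a*(-3*z - 3) - 2*z^2 - 4*z - 2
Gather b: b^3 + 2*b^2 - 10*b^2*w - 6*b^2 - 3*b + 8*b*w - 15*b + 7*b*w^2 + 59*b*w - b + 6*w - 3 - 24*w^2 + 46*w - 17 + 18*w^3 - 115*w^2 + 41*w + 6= b^3 + b^2*(-10*w - 4) + b*(7*w^2 + 67*w - 19) + 18*w^3 - 139*w^2 + 93*w - 14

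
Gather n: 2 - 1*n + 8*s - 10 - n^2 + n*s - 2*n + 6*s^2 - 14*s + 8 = -n^2 + n*(s - 3) + 6*s^2 - 6*s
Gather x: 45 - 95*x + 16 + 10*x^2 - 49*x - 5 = 10*x^2 - 144*x + 56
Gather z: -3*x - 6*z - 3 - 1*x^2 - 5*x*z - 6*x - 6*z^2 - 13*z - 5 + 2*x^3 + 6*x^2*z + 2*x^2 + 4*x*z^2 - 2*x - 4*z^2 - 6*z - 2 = 2*x^3 + x^2 - 11*x + z^2*(4*x - 10) + z*(6*x^2 - 5*x - 25) - 10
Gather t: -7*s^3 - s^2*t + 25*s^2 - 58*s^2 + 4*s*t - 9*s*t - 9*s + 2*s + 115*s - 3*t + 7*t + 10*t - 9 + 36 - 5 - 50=-7*s^3 - 33*s^2 + 108*s + t*(-s^2 - 5*s + 14) - 28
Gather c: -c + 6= 6 - c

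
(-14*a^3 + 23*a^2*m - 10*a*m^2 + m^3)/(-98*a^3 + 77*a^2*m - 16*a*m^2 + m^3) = (a - m)/(7*a - m)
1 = 1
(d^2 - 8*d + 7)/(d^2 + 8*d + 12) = (d^2 - 8*d + 7)/(d^2 + 8*d + 12)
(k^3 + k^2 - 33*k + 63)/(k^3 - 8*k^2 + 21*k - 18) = (k + 7)/(k - 2)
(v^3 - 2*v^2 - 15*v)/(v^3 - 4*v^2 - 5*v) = (v + 3)/(v + 1)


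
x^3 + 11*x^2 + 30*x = x*(x + 5)*(x + 6)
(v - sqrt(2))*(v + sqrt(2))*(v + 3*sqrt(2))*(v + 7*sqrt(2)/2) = v^4 + 13*sqrt(2)*v^3/2 + 19*v^2 - 13*sqrt(2)*v - 42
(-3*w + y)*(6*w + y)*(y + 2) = -18*w^2*y - 36*w^2 + 3*w*y^2 + 6*w*y + y^3 + 2*y^2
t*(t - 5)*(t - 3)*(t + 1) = t^4 - 7*t^3 + 7*t^2 + 15*t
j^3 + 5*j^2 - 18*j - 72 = (j - 4)*(j + 3)*(j + 6)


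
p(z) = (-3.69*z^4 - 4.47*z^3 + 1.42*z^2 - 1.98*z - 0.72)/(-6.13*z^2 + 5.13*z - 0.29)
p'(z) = (12.26*z - 5.13)*(-3.69*z^4 - 4.47*z^3 + 1.42*z^2 - 1.98*z - 0.72)/(-6.13*z^2 + 5.13*z - 0.29)^2 + (-14.76*z^3 - 13.41*z^2 + 2.84*z - 1.98)/(-6.13*z^2 + 5.13*z - 0.29) = (45.2394*z^5 - 29.388*z^4 - 41.5818*z^3 - 0.963899999999999*z^2 - 9.6508*z + 4.2678)/(37.5769*z^4 - 62.8938*z^3 + 29.8723*z^2 - 2.9754*z + 0.0841)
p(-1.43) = -0.13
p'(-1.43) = -0.63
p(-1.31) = -0.20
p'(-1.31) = -0.50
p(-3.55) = 3.78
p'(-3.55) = -3.09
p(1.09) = 6.15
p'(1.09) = -8.44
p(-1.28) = -0.21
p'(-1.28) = -0.46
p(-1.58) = -0.02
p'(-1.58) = -0.80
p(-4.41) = 6.87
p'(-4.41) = -4.11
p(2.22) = 7.15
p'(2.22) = 3.42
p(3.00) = 10.32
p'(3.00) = 4.64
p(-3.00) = 2.26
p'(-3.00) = -2.44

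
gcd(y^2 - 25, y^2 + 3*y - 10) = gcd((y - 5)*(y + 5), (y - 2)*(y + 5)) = y + 5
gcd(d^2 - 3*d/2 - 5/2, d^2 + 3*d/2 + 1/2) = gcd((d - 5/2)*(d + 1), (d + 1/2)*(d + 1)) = d + 1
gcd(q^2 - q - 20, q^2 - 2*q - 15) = q - 5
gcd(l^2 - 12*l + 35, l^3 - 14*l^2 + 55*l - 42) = l - 7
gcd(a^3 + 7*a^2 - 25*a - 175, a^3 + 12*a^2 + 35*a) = a^2 + 12*a + 35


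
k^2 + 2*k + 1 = (k + 1)^2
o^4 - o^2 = o^2*(o - 1)*(o + 1)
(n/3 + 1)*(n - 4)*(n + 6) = n^3/3 + 5*n^2/3 - 6*n - 24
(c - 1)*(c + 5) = c^2 + 4*c - 5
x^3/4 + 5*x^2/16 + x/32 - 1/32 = (x/4 + 1/4)*(x - 1/4)*(x + 1/2)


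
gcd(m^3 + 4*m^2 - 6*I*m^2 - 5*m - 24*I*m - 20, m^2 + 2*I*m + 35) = m - 5*I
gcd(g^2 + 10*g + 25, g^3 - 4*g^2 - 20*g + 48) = 1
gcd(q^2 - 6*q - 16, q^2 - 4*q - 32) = q - 8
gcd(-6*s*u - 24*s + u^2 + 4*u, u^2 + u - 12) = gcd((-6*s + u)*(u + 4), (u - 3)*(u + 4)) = u + 4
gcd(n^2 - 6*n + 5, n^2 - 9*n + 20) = n - 5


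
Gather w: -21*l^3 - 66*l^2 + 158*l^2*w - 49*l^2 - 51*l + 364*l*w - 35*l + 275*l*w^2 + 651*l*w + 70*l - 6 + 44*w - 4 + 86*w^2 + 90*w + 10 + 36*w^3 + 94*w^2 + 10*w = -21*l^3 - 115*l^2 - 16*l + 36*w^3 + w^2*(275*l + 180) + w*(158*l^2 + 1015*l + 144)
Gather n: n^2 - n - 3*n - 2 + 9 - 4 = n^2 - 4*n + 3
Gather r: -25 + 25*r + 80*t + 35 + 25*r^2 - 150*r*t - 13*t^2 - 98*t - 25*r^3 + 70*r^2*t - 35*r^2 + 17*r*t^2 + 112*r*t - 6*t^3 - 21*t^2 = -25*r^3 + r^2*(70*t - 10) + r*(17*t^2 - 38*t + 25) - 6*t^3 - 34*t^2 - 18*t + 10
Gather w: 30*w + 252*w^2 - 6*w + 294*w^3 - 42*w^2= 294*w^3 + 210*w^2 + 24*w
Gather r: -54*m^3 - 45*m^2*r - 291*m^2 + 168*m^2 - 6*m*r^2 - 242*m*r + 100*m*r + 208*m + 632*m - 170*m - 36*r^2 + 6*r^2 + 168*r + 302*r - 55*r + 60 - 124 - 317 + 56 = -54*m^3 - 123*m^2 + 670*m + r^2*(-6*m - 30) + r*(-45*m^2 - 142*m + 415) - 325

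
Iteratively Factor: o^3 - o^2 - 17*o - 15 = (o + 3)*(o^2 - 4*o - 5) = (o - 5)*(o + 3)*(o + 1)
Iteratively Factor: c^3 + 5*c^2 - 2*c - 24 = (c + 3)*(c^2 + 2*c - 8) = (c - 2)*(c + 3)*(c + 4)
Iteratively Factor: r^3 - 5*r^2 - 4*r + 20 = (r - 2)*(r^2 - 3*r - 10) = (r - 2)*(r + 2)*(r - 5)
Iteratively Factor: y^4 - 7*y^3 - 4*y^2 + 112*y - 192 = (y - 3)*(y^3 - 4*y^2 - 16*y + 64) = (y - 4)*(y - 3)*(y^2 - 16) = (y - 4)^2*(y - 3)*(y + 4)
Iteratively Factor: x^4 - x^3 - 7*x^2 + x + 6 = (x - 3)*(x^3 + 2*x^2 - x - 2) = (x - 3)*(x + 2)*(x^2 - 1) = (x - 3)*(x + 1)*(x + 2)*(x - 1)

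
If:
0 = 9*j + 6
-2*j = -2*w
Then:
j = -2/3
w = -2/3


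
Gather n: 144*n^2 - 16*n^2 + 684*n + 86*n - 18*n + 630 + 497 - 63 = 128*n^2 + 752*n + 1064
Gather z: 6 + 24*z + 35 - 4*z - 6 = 20*z + 35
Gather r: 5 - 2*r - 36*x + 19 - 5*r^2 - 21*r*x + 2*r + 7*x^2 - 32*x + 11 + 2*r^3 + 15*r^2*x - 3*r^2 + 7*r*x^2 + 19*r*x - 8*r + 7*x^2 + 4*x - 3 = 2*r^3 + r^2*(15*x - 8) + r*(7*x^2 - 2*x - 8) + 14*x^2 - 64*x + 32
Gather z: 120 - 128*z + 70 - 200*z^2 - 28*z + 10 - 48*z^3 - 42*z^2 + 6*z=-48*z^3 - 242*z^2 - 150*z + 200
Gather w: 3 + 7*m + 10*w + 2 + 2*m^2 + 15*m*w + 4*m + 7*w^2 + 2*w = 2*m^2 + 11*m + 7*w^2 + w*(15*m + 12) + 5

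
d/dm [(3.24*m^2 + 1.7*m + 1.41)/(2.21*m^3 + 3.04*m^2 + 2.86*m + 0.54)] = (-7.1604*m^4 - 7.514*m^3 - 5.2499*m^2 - 5.0736*m - 3.1146)/(4.8841*m^6 + 13.4368*m^5 + 21.8828*m^4 + 19.7756*m^3 + 11.4628*m^2 + 3.0888*m + 0.2916)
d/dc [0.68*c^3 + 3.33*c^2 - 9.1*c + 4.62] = 2.04*c^2 + 6.66*c - 9.1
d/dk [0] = 0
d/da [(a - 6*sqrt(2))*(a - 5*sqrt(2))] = 2*a - 11*sqrt(2)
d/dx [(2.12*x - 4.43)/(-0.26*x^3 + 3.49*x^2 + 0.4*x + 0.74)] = (1.1024*x^3 - 10.8542*x^2 + 30.9214*x + 3.3408)/(0.0676*x^6 - 1.8148*x^5 + 11.9721*x^4 + 2.4072*x^3 + 5.3252*x^2 + 0.592*x + 0.5476)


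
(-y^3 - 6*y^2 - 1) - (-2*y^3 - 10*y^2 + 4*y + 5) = y^3 + 4*y^2 - 4*y - 6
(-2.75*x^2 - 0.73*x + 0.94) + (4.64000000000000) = -2.75*x^2 - 0.73*x + 5.58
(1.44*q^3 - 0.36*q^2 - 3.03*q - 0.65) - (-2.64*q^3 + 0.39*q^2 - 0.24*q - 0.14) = 4.08*q^3 - 0.75*q^2 - 2.79*q - 0.51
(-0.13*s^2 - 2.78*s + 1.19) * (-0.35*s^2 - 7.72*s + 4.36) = 0.0455*s^4 + 1.9766*s^3 + 20.4783*s^2 - 21.3076*s + 5.1884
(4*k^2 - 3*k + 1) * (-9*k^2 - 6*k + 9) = -36*k^4 + 3*k^3 + 45*k^2 - 33*k + 9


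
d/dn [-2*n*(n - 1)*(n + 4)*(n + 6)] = -8*n^3 - 54*n^2 - 56*n + 48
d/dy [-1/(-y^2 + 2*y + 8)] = 2*(1 - y)/(-y^2 + 2*y + 8)^2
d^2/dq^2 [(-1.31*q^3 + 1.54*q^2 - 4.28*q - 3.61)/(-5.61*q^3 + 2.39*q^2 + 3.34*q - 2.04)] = (1.13686837721616e-13*q^7 - 61.80537*q^6 + 955.479492*q^5 + 666.016956*q^4 - 251.823168*q^3 - 968.517822*q^2 + 82.932996*q + 161.251952)/(176.558481*q^9 - 225.654957*q^8 - 219.215799*q^7 + 447.651649*q^6 - 33.59919*q^5 - 274.373376*q^4 + 130.487048*q^3 + 38.4336*q^2 - 41.699232*q + 8.489664)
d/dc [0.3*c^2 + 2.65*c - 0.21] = 0.6*c + 2.65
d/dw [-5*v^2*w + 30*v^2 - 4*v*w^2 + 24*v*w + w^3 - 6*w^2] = -5*v^2 - 8*v*w + 24*v + 3*w^2 - 12*w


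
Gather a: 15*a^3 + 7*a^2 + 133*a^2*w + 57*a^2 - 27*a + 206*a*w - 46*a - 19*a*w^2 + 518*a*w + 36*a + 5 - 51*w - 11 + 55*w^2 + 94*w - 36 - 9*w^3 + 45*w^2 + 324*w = 15*a^3 + a^2*(133*w + 64) + a*(-19*w^2 + 724*w - 37) - 9*w^3 + 100*w^2 + 367*w - 42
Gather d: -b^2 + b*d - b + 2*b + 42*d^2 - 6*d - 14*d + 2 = -b^2 + b + 42*d^2 + d*(b - 20) + 2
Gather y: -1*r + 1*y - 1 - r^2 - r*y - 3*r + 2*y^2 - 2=-r^2 - 4*r + 2*y^2 + y*(1 - r) - 3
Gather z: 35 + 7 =42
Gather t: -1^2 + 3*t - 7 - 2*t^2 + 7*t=-2*t^2 + 10*t - 8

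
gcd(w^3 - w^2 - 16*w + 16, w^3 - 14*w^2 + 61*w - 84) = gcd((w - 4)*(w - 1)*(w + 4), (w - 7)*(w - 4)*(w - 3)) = w - 4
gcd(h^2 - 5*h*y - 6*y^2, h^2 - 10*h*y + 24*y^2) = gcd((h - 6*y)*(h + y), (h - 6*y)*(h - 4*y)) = -h + 6*y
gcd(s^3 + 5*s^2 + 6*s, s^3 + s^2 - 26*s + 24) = 1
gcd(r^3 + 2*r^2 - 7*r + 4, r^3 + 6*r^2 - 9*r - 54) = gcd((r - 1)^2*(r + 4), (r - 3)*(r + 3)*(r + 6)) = 1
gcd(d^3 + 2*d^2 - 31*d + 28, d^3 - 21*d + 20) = d^2 - 5*d + 4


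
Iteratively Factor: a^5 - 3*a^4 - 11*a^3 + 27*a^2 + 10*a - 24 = (a + 1)*(a^4 - 4*a^3 - 7*a^2 + 34*a - 24) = (a + 1)*(a + 3)*(a^3 - 7*a^2 + 14*a - 8) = (a - 1)*(a + 1)*(a + 3)*(a^2 - 6*a + 8) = (a - 4)*(a - 1)*(a + 1)*(a + 3)*(a - 2)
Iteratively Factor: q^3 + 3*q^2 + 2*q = (q + 1)*(q^2 + 2*q) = (q + 1)*(q + 2)*(q)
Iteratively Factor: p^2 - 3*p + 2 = (p - 1)*(p - 2)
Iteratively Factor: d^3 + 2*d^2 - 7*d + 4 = (d + 4)*(d^2 - 2*d + 1) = (d - 1)*(d + 4)*(d - 1)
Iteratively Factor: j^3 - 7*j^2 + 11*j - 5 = (j - 1)*(j^2 - 6*j + 5) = (j - 5)*(j - 1)*(j - 1)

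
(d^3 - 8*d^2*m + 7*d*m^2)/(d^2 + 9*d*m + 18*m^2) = d*(d^2 - 8*d*m + 7*m^2)/(d^2 + 9*d*m + 18*m^2)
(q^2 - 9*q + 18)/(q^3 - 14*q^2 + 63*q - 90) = 1/(q - 5)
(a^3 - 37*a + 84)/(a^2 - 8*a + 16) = (a^2 + 4*a - 21)/(a - 4)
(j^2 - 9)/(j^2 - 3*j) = (j + 3)/j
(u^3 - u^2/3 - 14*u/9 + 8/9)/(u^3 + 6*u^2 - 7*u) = (9*u^2 + 6*u - 8)/(9*u*(u + 7))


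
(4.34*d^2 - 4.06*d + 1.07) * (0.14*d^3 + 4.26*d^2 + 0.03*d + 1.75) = 0.6076*d^5 + 17.92*d^4 - 17.0156*d^3 + 12.0314*d^2 - 7.0729*d + 1.8725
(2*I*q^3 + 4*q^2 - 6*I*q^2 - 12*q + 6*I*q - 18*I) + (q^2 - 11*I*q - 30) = 2*I*q^3 + 5*q^2 - 6*I*q^2 - 12*q - 5*I*q - 30 - 18*I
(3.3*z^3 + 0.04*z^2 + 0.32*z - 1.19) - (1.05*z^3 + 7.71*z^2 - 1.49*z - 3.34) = 2.25*z^3 - 7.67*z^2 + 1.81*z + 2.15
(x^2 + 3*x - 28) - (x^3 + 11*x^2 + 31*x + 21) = -x^3 - 10*x^2 - 28*x - 49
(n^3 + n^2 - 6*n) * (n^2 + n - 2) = n^5 + 2*n^4 - 7*n^3 - 8*n^2 + 12*n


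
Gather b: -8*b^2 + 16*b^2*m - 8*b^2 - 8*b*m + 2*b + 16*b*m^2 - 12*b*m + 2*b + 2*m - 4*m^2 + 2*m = b^2*(16*m - 16) + b*(16*m^2 - 20*m + 4) - 4*m^2 + 4*m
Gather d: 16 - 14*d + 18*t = -14*d + 18*t + 16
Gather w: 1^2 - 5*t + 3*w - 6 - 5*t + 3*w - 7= -10*t + 6*w - 12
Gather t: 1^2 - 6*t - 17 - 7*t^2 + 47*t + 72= -7*t^2 + 41*t + 56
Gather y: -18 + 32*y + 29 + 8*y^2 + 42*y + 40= 8*y^2 + 74*y + 51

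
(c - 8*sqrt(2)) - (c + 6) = -8*sqrt(2) - 6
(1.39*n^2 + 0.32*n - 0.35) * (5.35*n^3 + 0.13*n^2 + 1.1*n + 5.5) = 7.4365*n^5 + 1.8927*n^4 - 0.3019*n^3 + 7.9515*n^2 + 1.375*n - 1.925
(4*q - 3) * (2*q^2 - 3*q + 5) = 8*q^3 - 18*q^2 + 29*q - 15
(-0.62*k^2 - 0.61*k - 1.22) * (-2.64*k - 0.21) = 1.6368*k^3 + 1.7406*k^2 + 3.3489*k + 0.2562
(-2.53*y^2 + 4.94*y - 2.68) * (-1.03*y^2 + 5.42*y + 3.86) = 2.6059*y^4 - 18.8008*y^3 + 19.7694*y^2 + 4.5428*y - 10.3448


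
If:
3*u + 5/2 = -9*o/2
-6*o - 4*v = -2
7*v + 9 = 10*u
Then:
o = -125/27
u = 55/9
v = 67/9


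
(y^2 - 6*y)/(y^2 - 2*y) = (y - 6)/(y - 2)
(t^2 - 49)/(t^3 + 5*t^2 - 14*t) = (t - 7)/(t*(t - 2))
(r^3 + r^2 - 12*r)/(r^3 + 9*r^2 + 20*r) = (r - 3)/(r + 5)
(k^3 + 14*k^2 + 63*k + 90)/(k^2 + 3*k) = k + 11 + 30/k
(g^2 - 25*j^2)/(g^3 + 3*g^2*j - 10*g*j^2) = (g - 5*j)/(g*(g - 2*j))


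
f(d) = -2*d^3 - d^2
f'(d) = -6*d^2 - 2*d = 2*d*(-3*d - 1)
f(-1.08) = 1.35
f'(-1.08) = -4.84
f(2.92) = -58.32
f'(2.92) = -57.00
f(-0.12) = -0.01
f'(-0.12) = 0.15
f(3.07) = -67.29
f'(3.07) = -62.69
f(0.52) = -0.55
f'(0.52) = -2.66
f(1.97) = -19.17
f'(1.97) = -27.23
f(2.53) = -38.79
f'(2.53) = -43.47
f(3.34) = -85.68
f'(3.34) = -73.61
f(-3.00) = 45.00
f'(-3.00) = -48.00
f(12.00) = -3600.00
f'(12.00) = -888.00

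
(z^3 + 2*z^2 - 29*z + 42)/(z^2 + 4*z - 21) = z - 2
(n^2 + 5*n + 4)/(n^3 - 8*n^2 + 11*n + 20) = (n + 4)/(n^2 - 9*n + 20)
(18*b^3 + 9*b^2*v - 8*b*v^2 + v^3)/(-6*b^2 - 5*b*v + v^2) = -3*b + v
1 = 1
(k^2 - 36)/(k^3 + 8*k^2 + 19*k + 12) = (k^2 - 36)/(k^3 + 8*k^2 + 19*k + 12)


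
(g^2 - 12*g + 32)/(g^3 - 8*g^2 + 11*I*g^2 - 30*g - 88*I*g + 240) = (g - 4)/(g^2 + 11*I*g - 30)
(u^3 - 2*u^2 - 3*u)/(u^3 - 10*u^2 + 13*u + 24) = u/(u - 8)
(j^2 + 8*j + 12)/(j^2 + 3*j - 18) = (j + 2)/(j - 3)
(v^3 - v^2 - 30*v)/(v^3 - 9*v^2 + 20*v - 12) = v*(v + 5)/(v^2 - 3*v + 2)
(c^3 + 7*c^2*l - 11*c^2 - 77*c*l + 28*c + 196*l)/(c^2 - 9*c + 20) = (c^2 + 7*c*l - 7*c - 49*l)/(c - 5)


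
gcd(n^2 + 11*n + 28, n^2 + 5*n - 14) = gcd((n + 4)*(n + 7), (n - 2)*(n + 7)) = n + 7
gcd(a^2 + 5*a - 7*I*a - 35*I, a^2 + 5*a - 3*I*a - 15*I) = a + 5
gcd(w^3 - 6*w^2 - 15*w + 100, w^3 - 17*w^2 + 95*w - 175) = w^2 - 10*w + 25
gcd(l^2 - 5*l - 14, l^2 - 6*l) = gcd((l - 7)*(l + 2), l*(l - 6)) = 1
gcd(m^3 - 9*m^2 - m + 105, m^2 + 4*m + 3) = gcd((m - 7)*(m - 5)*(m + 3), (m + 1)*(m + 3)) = m + 3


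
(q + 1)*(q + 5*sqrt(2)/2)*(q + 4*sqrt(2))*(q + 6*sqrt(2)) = q^4 + q^3 + 25*sqrt(2)*q^3/2 + 25*sqrt(2)*q^2/2 + 98*q^2 + 98*q + 120*sqrt(2)*q + 120*sqrt(2)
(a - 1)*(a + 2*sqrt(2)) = a^2 - a + 2*sqrt(2)*a - 2*sqrt(2)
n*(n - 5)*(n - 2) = n^3 - 7*n^2 + 10*n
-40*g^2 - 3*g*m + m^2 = (-8*g + m)*(5*g + m)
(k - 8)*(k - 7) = k^2 - 15*k + 56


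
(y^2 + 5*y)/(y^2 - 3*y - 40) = y/(y - 8)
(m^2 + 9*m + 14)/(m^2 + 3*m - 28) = (m + 2)/(m - 4)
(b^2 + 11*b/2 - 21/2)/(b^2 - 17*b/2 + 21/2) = (b + 7)/(b - 7)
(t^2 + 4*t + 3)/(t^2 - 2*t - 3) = (t + 3)/(t - 3)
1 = 1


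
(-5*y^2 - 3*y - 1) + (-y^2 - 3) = -6*y^2 - 3*y - 4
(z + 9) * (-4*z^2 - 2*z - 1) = -4*z^3 - 38*z^2 - 19*z - 9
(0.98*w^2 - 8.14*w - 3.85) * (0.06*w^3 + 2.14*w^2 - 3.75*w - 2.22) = 0.0588*w^5 + 1.6088*w^4 - 21.3256*w^3 + 20.1104*w^2 + 32.5083*w + 8.547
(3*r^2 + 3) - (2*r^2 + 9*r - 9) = r^2 - 9*r + 12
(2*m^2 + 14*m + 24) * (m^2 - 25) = 2*m^4 + 14*m^3 - 26*m^2 - 350*m - 600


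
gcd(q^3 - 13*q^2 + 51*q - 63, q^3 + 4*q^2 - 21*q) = q - 3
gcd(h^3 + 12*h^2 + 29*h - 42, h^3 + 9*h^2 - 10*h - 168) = h^2 + 13*h + 42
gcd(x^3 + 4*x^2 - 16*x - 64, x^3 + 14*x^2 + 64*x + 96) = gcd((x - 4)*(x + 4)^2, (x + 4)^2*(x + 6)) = x^2 + 8*x + 16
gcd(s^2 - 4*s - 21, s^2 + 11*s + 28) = 1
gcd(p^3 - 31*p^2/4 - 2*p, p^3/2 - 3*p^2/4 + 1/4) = 1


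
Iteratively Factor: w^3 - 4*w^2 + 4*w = (w - 2)*(w^2 - 2*w) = (w - 2)^2*(w)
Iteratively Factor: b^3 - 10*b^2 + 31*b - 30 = (b - 5)*(b^2 - 5*b + 6) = (b - 5)*(b - 2)*(b - 3)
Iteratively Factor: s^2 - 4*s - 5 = (s - 5)*(s + 1)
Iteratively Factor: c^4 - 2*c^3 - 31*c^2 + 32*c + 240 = (c + 3)*(c^3 - 5*c^2 - 16*c + 80) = (c + 3)*(c + 4)*(c^2 - 9*c + 20) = (c - 5)*(c + 3)*(c + 4)*(c - 4)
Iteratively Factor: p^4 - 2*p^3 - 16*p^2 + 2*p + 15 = (p + 1)*(p^3 - 3*p^2 - 13*p + 15) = (p - 1)*(p + 1)*(p^2 - 2*p - 15) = (p - 5)*(p - 1)*(p + 1)*(p + 3)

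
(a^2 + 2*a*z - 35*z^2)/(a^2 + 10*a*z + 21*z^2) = (a - 5*z)/(a + 3*z)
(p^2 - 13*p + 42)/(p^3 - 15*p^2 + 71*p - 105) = (p - 6)/(p^2 - 8*p + 15)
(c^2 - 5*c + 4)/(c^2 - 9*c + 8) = (c - 4)/(c - 8)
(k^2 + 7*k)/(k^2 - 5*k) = (k + 7)/(k - 5)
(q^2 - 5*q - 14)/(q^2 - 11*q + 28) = (q + 2)/(q - 4)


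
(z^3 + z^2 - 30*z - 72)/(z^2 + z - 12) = (z^2 - 3*z - 18)/(z - 3)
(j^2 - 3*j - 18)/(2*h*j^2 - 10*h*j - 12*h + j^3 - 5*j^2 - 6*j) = (j + 3)/(2*h*j + 2*h + j^2 + j)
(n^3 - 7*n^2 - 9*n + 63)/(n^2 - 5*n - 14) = (n^2 - 9)/(n + 2)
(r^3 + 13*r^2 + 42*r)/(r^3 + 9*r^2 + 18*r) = (r + 7)/(r + 3)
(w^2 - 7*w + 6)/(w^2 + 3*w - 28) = (w^2 - 7*w + 6)/(w^2 + 3*w - 28)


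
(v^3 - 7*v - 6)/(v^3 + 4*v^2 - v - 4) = (v^2 - v - 6)/(v^2 + 3*v - 4)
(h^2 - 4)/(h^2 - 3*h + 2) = (h + 2)/(h - 1)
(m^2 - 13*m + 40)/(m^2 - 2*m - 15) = (m - 8)/(m + 3)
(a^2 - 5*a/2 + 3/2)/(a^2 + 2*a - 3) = (a - 3/2)/(a + 3)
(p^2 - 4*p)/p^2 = (p - 4)/p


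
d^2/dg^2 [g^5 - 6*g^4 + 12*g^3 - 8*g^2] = 20*g^3 - 72*g^2 + 72*g - 16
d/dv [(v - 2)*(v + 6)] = 2*v + 4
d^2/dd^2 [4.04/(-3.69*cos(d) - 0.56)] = (-8.348256*cos(d) + 27.504522*cos(2*d) - 82.513566)/(3.69*cos(d) + 0.56)^3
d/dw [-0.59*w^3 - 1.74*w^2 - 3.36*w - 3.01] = -1.77*w^2 - 3.48*w - 3.36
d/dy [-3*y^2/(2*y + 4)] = 3*y*(-y - 4)/(2*(y + 2)^2)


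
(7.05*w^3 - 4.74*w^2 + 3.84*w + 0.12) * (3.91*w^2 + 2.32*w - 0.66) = 27.5655*w^5 - 2.1774*w^4 - 0.635400000000001*w^3 + 12.5064*w^2 - 2.256*w - 0.0792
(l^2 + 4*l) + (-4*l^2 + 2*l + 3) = -3*l^2 + 6*l + 3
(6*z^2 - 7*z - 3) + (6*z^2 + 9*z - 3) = 12*z^2 + 2*z - 6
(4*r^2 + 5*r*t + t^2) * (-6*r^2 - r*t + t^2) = -24*r^4 - 34*r^3*t - 7*r^2*t^2 + 4*r*t^3 + t^4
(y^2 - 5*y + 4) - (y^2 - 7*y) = 2*y + 4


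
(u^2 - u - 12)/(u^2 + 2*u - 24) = (u + 3)/(u + 6)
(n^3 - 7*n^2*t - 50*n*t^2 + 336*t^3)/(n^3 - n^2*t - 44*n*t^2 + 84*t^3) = (-n + 8*t)/(-n + 2*t)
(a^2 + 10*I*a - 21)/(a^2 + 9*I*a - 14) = (a + 3*I)/(a + 2*I)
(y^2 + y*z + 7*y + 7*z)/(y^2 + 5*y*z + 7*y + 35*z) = (y + z)/(y + 5*z)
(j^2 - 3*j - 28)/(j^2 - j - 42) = (j + 4)/(j + 6)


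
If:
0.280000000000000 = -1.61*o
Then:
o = -0.17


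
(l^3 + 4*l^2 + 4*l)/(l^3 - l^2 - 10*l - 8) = l*(l + 2)/(l^2 - 3*l - 4)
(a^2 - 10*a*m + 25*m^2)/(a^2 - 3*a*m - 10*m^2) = (a - 5*m)/(a + 2*m)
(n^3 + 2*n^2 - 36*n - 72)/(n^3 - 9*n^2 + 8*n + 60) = (n + 6)/(n - 5)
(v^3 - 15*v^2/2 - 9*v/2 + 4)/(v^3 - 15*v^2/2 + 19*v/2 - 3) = (v^2 - 7*v - 8)/(v^2 - 7*v + 6)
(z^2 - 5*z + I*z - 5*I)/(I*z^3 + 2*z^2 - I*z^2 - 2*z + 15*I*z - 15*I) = (-I*z^2 + z*(1 + 5*I) - 5)/(z^3 - z^2*(1 + 2*I) + z*(15 + 2*I) - 15)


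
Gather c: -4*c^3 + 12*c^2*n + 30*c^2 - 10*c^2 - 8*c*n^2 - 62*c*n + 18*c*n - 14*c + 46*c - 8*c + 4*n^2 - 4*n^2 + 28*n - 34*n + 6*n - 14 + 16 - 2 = -4*c^3 + c^2*(12*n + 20) + c*(-8*n^2 - 44*n + 24)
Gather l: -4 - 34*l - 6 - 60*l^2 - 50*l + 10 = -60*l^2 - 84*l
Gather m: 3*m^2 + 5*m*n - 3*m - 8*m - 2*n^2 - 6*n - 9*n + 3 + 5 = 3*m^2 + m*(5*n - 11) - 2*n^2 - 15*n + 8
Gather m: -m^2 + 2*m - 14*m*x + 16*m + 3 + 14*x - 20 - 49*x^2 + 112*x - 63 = -m^2 + m*(18 - 14*x) - 49*x^2 + 126*x - 80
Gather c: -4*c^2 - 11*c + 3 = -4*c^2 - 11*c + 3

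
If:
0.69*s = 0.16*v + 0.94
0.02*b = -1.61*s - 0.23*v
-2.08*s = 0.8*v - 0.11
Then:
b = -45.59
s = 0.87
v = -2.12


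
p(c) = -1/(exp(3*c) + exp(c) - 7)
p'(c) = -(-3*exp(3*c) - exp(c))/(exp(3*c) + exp(c) - 7)^2 = (3*exp(2*c) + 1)*exp(c)/(exp(3*c) + exp(c) - 7)^2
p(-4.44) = 0.14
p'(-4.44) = 0.00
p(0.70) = -0.31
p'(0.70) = 2.62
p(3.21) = -0.00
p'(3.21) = 0.00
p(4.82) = -0.00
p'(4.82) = 0.00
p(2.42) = -0.00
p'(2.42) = 0.00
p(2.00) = -0.00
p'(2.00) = 0.01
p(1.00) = -0.06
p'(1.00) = 0.25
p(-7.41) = 0.14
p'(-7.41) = 0.00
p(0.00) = 0.20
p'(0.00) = 0.16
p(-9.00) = 0.14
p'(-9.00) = 0.00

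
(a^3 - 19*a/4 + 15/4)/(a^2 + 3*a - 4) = (a^2 + a - 15/4)/(a + 4)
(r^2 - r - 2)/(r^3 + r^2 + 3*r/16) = 16*(r^2 - r - 2)/(r*(16*r^2 + 16*r + 3))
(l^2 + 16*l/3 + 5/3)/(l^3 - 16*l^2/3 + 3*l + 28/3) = (3*l^2 + 16*l + 5)/(3*l^3 - 16*l^2 + 9*l + 28)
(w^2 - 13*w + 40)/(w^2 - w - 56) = (w - 5)/(w + 7)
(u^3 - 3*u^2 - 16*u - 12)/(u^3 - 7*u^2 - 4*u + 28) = (u^2 - 5*u - 6)/(u^2 - 9*u + 14)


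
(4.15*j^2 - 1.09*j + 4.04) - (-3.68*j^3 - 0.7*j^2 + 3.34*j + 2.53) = 3.68*j^3 + 4.85*j^2 - 4.43*j + 1.51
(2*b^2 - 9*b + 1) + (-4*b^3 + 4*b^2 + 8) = -4*b^3 + 6*b^2 - 9*b + 9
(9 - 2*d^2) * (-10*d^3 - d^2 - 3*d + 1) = 20*d^5 + 2*d^4 - 84*d^3 - 11*d^2 - 27*d + 9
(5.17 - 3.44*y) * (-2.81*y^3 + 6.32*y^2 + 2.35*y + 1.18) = 9.6664*y^4 - 36.2685*y^3 + 24.5904*y^2 + 8.0903*y + 6.1006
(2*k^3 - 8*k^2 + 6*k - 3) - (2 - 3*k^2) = 2*k^3 - 5*k^2 + 6*k - 5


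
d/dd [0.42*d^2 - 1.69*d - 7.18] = 0.84*d - 1.69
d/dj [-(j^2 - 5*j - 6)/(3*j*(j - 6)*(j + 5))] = (j^2 + 2*j + 5)/(3*j^2*(j^2 + 10*j + 25))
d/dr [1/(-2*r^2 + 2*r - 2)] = (r - 1/2)/(r^2 - r + 1)^2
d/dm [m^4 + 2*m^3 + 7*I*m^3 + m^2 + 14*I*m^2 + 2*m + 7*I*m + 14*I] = 4*m^3 + m^2*(6 + 21*I) + m*(2 + 28*I) + 2 + 7*I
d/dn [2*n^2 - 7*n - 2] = 4*n - 7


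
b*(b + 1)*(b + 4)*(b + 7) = b^4 + 12*b^3 + 39*b^2 + 28*b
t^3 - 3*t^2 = t^2*(t - 3)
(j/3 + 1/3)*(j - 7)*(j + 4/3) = j^3/3 - 14*j^2/9 - 5*j - 28/9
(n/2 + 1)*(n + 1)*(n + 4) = n^3/2 + 7*n^2/2 + 7*n + 4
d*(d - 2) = d^2 - 2*d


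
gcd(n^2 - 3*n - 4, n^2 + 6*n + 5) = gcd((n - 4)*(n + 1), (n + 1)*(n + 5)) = n + 1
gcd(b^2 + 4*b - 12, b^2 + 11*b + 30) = b + 6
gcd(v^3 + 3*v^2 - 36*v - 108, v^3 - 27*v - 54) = v^2 - 3*v - 18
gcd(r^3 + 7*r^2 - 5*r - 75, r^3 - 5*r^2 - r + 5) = 1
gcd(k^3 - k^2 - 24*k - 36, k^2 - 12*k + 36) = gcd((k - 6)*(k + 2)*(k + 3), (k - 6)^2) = k - 6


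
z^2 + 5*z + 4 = (z + 1)*(z + 4)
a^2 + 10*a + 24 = (a + 4)*(a + 6)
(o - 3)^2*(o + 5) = o^3 - o^2 - 21*o + 45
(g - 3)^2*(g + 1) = g^3 - 5*g^2 + 3*g + 9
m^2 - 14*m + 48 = (m - 8)*(m - 6)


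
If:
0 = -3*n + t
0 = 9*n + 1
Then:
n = -1/9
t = -1/3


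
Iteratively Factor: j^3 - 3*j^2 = (j - 3)*(j^2) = j*(j - 3)*(j)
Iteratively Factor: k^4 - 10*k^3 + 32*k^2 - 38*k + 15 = (k - 1)*(k^3 - 9*k^2 + 23*k - 15) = (k - 5)*(k - 1)*(k^2 - 4*k + 3) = (k - 5)*(k - 1)^2*(k - 3)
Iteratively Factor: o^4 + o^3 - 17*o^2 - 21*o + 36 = (o + 3)*(o^3 - 2*o^2 - 11*o + 12) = (o - 4)*(o + 3)*(o^2 + 2*o - 3) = (o - 4)*(o + 3)^2*(o - 1)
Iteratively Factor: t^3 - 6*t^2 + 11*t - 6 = (t - 1)*(t^2 - 5*t + 6) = (t - 3)*(t - 1)*(t - 2)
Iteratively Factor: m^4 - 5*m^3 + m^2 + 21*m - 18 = (m - 1)*(m^3 - 4*m^2 - 3*m + 18) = (m - 3)*(m - 1)*(m^2 - m - 6) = (m - 3)^2*(m - 1)*(m + 2)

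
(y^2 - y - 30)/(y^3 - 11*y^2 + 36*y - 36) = (y + 5)/(y^2 - 5*y + 6)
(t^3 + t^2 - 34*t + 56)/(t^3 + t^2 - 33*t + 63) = (t^2 - 6*t + 8)/(t^2 - 6*t + 9)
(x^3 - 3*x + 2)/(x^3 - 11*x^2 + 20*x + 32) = (x^3 - 3*x + 2)/(x^3 - 11*x^2 + 20*x + 32)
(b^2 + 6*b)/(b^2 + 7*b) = (b + 6)/(b + 7)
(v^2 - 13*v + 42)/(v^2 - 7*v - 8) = (-v^2 + 13*v - 42)/(-v^2 + 7*v + 8)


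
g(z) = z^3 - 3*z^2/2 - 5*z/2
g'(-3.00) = 33.50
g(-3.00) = -33.00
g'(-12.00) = 465.50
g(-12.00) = -1914.00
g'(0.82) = -2.94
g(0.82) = -2.51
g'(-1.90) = 14.03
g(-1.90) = -7.52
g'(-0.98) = 3.32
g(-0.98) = 0.07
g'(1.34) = -1.13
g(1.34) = -3.64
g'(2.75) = 11.94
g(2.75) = 2.58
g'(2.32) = 6.69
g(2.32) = -1.39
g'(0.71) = -3.12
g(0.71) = -2.17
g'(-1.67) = 10.88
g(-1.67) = -4.67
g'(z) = 3*z^2 - 3*z - 5/2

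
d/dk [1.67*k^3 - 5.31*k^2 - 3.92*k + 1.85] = 5.01*k^2 - 10.62*k - 3.92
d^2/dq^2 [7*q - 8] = 0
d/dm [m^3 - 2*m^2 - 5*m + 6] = 3*m^2 - 4*m - 5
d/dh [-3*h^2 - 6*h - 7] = -6*h - 6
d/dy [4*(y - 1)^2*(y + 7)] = 4*(y - 1)*(3*y + 13)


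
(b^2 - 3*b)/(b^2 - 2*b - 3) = b/(b + 1)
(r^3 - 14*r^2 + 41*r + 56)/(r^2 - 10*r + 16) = (r^2 - 6*r - 7)/(r - 2)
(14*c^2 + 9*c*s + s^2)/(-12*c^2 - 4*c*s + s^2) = (7*c + s)/(-6*c + s)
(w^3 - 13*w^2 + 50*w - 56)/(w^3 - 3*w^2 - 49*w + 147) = (w^2 - 6*w + 8)/(w^2 + 4*w - 21)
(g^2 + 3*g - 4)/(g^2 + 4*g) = (g - 1)/g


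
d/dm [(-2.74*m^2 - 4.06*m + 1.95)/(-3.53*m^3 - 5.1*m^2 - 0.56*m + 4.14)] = (-9.6722*m^4 - 28.6636*m^3 + 1.47890000000001*m^2 - 2.7972*m - 15.7164)/(12.4609*m^6 + 36.006*m^5 + 29.9636*m^4 - 23.5164*m^3 - 41.9144*m^2 - 4.6368*m + 17.1396)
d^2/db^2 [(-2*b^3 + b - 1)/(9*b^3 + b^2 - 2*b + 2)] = 2*(18*b^6 + 135*b^5 - 243*b^4 - 57*b^3 - 33*b^2 + 30*b + 2)/(729*b^9 + 243*b^8 - 459*b^7 + 379*b^6 + 210*b^5 - 198*b^4 + 76*b^3 + 36*b^2 - 24*b + 8)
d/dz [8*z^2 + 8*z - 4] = 16*z + 8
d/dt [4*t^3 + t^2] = 2*t*(6*t + 1)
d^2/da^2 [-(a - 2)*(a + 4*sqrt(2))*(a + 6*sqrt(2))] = -6*a - 20*sqrt(2) + 4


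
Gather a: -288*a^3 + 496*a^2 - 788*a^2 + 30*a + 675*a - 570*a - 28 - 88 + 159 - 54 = -288*a^3 - 292*a^2 + 135*a - 11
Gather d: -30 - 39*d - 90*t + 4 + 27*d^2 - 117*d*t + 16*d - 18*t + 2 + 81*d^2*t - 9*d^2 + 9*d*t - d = d^2*(81*t + 18) + d*(-108*t - 24) - 108*t - 24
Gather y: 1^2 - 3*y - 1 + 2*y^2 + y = 2*y^2 - 2*y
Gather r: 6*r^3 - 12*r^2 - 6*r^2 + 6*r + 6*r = 6*r^3 - 18*r^2 + 12*r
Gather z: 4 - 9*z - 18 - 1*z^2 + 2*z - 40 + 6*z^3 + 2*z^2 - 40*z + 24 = 6*z^3 + z^2 - 47*z - 30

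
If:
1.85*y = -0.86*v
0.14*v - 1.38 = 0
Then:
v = 9.86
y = -4.58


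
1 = 1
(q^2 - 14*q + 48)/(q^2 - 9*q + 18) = (q - 8)/(q - 3)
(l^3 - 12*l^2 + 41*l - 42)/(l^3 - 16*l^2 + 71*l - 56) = (l^2 - 5*l + 6)/(l^2 - 9*l + 8)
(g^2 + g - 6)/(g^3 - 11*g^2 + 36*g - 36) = (g + 3)/(g^2 - 9*g + 18)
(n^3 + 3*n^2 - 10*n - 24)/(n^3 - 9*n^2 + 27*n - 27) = (n^2 + 6*n + 8)/(n^2 - 6*n + 9)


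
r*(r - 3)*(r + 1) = r^3 - 2*r^2 - 3*r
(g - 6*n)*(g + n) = g^2 - 5*g*n - 6*n^2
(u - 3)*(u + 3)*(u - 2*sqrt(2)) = u^3 - 2*sqrt(2)*u^2 - 9*u + 18*sqrt(2)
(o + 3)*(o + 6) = o^2 + 9*o + 18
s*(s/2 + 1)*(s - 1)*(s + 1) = s^4/2 + s^3 - s^2/2 - s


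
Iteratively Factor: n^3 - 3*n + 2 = (n - 1)*(n^2 + n - 2) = (n - 1)*(n + 2)*(n - 1)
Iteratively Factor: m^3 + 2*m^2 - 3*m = (m)*(m^2 + 2*m - 3) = m*(m + 3)*(m - 1)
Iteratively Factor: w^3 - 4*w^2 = (w - 4)*(w^2) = w*(w - 4)*(w)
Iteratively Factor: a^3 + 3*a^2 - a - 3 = (a + 1)*(a^2 + 2*a - 3) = (a - 1)*(a + 1)*(a + 3)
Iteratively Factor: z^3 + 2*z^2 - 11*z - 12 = (z + 1)*(z^2 + z - 12) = (z - 3)*(z + 1)*(z + 4)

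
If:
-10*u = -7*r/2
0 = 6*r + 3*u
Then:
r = 0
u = 0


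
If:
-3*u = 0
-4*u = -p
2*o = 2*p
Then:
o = 0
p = 0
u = 0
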